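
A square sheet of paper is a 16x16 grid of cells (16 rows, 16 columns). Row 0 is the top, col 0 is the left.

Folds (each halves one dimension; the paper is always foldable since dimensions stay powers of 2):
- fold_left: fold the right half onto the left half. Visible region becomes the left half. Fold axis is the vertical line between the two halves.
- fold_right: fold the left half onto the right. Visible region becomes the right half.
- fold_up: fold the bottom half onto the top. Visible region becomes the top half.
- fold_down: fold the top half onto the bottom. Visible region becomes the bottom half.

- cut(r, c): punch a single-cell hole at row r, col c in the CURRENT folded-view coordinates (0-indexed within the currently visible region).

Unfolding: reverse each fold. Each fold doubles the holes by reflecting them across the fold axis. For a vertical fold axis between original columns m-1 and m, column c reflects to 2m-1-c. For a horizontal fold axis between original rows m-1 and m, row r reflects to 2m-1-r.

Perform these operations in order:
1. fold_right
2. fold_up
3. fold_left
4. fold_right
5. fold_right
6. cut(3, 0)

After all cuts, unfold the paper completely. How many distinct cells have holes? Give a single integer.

Answer: 32

Derivation:
Op 1 fold_right: fold axis v@8; visible region now rows[0,16) x cols[8,16) = 16x8
Op 2 fold_up: fold axis h@8; visible region now rows[0,8) x cols[8,16) = 8x8
Op 3 fold_left: fold axis v@12; visible region now rows[0,8) x cols[8,12) = 8x4
Op 4 fold_right: fold axis v@10; visible region now rows[0,8) x cols[10,12) = 8x2
Op 5 fold_right: fold axis v@11; visible region now rows[0,8) x cols[11,12) = 8x1
Op 6 cut(3, 0): punch at orig (3,11); cuts so far [(3, 11)]; region rows[0,8) x cols[11,12) = 8x1
Unfold 1 (reflect across v@11): 2 holes -> [(3, 10), (3, 11)]
Unfold 2 (reflect across v@10): 4 holes -> [(3, 8), (3, 9), (3, 10), (3, 11)]
Unfold 3 (reflect across v@12): 8 holes -> [(3, 8), (3, 9), (3, 10), (3, 11), (3, 12), (3, 13), (3, 14), (3, 15)]
Unfold 4 (reflect across h@8): 16 holes -> [(3, 8), (3, 9), (3, 10), (3, 11), (3, 12), (3, 13), (3, 14), (3, 15), (12, 8), (12, 9), (12, 10), (12, 11), (12, 12), (12, 13), (12, 14), (12, 15)]
Unfold 5 (reflect across v@8): 32 holes -> [(3, 0), (3, 1), (3, 2), (3, 3), (3, 4), (3, 5), (3, 6), (3, 7), (3, 8), (3, 9), (3, 10), (3, 11), (3, 12), (3, 13), (3, 14), (3, 15), (12, 0), (12, 1), (12, 2), (12, 3), (12, 4), (12, 5), (12, 6), (12, 7), (12, 8), (12, 9), (12, 10), (12, 11), (12, 12), (12, 13), (12, 14), (12, 15)]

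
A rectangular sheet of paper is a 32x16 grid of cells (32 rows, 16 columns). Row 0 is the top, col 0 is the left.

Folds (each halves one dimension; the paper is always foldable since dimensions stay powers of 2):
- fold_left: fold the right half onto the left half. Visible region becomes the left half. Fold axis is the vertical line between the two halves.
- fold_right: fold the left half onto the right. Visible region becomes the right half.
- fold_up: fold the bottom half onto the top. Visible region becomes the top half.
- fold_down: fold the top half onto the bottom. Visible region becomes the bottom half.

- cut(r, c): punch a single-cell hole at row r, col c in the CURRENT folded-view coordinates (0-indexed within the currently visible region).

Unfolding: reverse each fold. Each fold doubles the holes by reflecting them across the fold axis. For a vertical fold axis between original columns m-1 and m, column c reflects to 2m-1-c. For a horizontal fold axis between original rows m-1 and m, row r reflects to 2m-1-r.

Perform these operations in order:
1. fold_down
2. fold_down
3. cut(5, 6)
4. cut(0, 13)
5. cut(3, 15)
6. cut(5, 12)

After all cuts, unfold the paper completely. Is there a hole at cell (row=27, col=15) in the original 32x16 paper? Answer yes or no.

Answer: yes

Derivation:
Op 1 fold_down: fold axis h@16; visible region now rows[16,32) x cols[0,16) = 16x16
Op 2 fold_down: fold axis h@24; visible region now rows[24,32) x cols[0,16) = 8x16
Op 3 cut(5, 6): punch at orig (29,6); cuts so far [(29, 6)]; region rows[24,32) x cols[0,16) = 8x16
Op 4 cut(0, 13): punch at orig (24,13); cuts so far [(24, 13), (29, 6)]; region rows[24,32) x cols[0,16) = 8x16
Op 5 cut(3, 15): punch at orig (27,15); cuts so far [(24, 13), (27, 15), (29, 6)]; region rows[24,32) x cols[0,16) = 8x16
Op 6 cut(5, 12): punch at orig (29,12); cuts so far [(24, 13), (27, 15), (29, 6), (29, 12)]; region rows[24,32) x cols[0,16) = 8x16
Unfold 1 (reflect across h@24): 8 holes -> [(18, 6), (18, 12), (20, 15), (23, 13), (24, 13), (27, 15), (29, 6), (29, 12)]
Unfold 2 (reflect across h@16): 16 holes -> [(2, 6), (2, 12), (4, 15), (7, 13), (8, 13), (11, 15), (13, 6), (13, 12), (18, 6), (18, 12), (20, 15), (23, 13), (24, 13), (27, 15), (29, 6), (29, 12)]
Holes: [(2, 6), (2, 12), (4, 15), (7, 13), (8, 13), (11, 15), (13, 6), (13, 12), (18, 6), (18, 12), (20, 15), (23, 13), (24, 13), (27, 15), (29, 6), (29, 12)]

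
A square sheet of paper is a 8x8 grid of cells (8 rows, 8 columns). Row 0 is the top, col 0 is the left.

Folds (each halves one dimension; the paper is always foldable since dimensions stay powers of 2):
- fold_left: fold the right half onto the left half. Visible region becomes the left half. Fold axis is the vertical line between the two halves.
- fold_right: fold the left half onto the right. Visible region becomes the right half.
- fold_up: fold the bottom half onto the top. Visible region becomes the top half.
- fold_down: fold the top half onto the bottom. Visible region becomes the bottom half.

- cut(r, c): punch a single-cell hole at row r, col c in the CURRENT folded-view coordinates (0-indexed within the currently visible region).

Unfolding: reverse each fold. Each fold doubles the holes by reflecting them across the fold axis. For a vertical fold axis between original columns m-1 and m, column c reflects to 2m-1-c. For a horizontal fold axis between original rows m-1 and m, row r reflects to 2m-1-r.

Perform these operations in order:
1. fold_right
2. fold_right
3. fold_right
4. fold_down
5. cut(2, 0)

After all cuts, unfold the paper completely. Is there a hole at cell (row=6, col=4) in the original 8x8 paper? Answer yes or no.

Op 1 fold_right: fold axis v@4; visible region now rows[0,8) x cols[4,8) = 8x4
Op 2 fold_right: fold axis v@6; visible region now rows[0,8) x cols[6,8) = 8x2
Op 3 fold_right: fold axis v@7; visible region now rows[0,8) x cols[7,8) = 8x1
Op 4 fold_down: fold axis h@4; visible region now rows[4,8) x cols[7,8) = 4x1
Op 5 cut(2, 0): punch at orig (6,7); cuts so far [(6, 7)]; region rows[4,8) x cols[7,8) = 4x1
Unfold 1 (reflect across h@4): 2 holes -> [(1, 7), (6, 7)]
Unfold 2 (reflect across v@7): 4 holes -> [(1, 6), (1, 7), (6, 6), (6, 7)]
Unfold 3 (reflect across v@6): 8 holes -> [(1, 4), (1, 5), (1, 6), (1, 7), (6, 4), (6, 5), (6, 6), (6, 7)]
Unfold 4 (reflect across v@4): 16 holes -> [(1, 0), (1, 1), (1, 2), (1, 3), (1, 4), (1, 5), (1, 6), (1, 7), (6, 0), (6, 1), (6, 2), (6, 3), (6, 4), (6, 5), (6, 6), (6, 7)]
Holes: [(1, 0), (1, 1), (1, 2), (1, 3), (1, 4), (1, 5), (1, 6), (1, 7), (6, 0), (6, 1), (6, 2), (6, 3), (6, 4), (6, 5), (6, 6), (6, 7)]

Answer: yes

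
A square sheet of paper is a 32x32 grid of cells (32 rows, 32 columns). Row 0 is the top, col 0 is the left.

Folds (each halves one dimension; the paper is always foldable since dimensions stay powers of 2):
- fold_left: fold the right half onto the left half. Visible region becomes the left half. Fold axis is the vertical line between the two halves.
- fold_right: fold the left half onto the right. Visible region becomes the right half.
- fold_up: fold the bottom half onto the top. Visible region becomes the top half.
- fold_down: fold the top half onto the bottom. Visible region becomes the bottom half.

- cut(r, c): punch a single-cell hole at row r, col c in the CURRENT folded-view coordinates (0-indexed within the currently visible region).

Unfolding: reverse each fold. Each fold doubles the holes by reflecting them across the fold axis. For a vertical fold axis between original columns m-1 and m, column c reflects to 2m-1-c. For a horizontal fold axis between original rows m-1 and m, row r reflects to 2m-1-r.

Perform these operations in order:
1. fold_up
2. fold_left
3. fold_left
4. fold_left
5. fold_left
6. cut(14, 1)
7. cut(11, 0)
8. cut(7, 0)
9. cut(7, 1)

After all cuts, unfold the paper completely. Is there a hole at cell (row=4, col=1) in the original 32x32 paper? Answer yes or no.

Op 1 fold_up: fold axis h@16; visible region now rows[0,16) x cols[0,32) = 16x32
Op 2 fold_left: fold axis v@16; visible region now rows[0,16) x cols[0,16) = 16x16
Op 3 fold_left: fold axis v@8; visible region now rows[0,16) x cols[0,8) = 16x8
Op 4 fold_left: fold axis v@4; visible region now rows[0,16) x cols[0,4) = 16x4
Op 5 fold_left: fold axis v@2; visible region now rows[0,16) x cols[0,2) = 16x2
Op 6 cut(14, 1): punch at orig (14,1); cuts so far [(14, 1)]; region rows[0,16) x cols[0,2) = 16x2
Op 7 cut(11, 0): punch at orig (11,0); cuts so far [(11, 0), (14, 1)]; region rows[0,16) x cols[0,2) = 16x2
Op 8 cut(7, 0): punch at orig (7,0); cuts so far [(7, 0), (11, 0), (14, 1)]; region rows[0,16) x cols[0,2) = 16x2
Op 9 cut(7, 1): punch at orig (7,1); cuts so far [(7, 0), (7, 1), (11, 0), (14, 1)]; region rows[0,16) x cols[0,2) = 16x2
Unfold 1 (reflect across v@2): 8 holes -> [(7, 0), (7, 1), (7, 2), (7, 3), (11, 0), (11, 3), (14, 1), (14, 2)]
Unfold 2 (reflect across v@4): 16 holes -> [(7, 0), (7, 1), (7, 2), (7, 3), (7, 4), (7, 5), (7, 6), (7, 7), (11, 0), (11, 3), (11, 4), (11, 7), (14, 1), (14, 2), (14, 5), (14, 6)]
Unfold 3 (reflect across v@8): 32 holes -> [(7, 0), (7, 1), (7, 2), (7, 3), (7, 4), (7, 5), (7, 6), (7, 7), (7, 8), (7, 9), (7, 10), (7, 11), (7, 12), (7, 13), (7, 14), (7, 15), (11, 0), (11, 3), (11, 4), (11, 7), (11, 8), (11, 11), (11, 12), (11, 15), (14, 1), (14, 2), (14, 5), (14, 6), (14, 9), (14, 10), (14, 13), (14, 14)]
Unfold 4 (reflect across v@16): 64 holes -> [(7, 0), (7, 1), (7, 2), (7, 3), (7, 4), (7, 5), (7, 6), (7, 7), (7, 8), (7, 9), (7, 10), (7, 11), (7, 12), (7, 13), (7, 14), (7, 15), (7, 16), (7, 17), (7, 18), (7, 19), (7, 20), (7, 21), (7, 22), (7, 23), (7, 24), (7, 25), (7, 26), (7, 27), (7, 28), (7, 29), (7, 30), (7, 31), (11, 0), (11, 3), (11, 4), (11, 7), (11, 8), (11, 11), (11, 12), (11, 15), (11, 16), (11, 19), (11, 20), (11, 23), (11, 24), (11, 27), (11, 28), (11, 31), (14, 1), (14, 2), (14, 5), (14, 6), (14, 9), (14, 10), (14, 13), (14, 14), (14, 17), (14, 18), (14, 21), (14, 22), (14, 25), (14, 26), (14, 29), (14, 30)]
Unfold 5 (reflect across h@16): 128 holes -> [(7, 0), (7, 1), (7, 2), (7, 3), (7, 4), (7, 5), (7, 6), (7, 7), (7, 8), (7, 9), (7, 10), (7, 11), (7, 12), (7, 13), (7, 14), (7, 15), (7, 16), (7, 17), (7, 18), (7, 19), (7, 20), (7, 21), (7, 22), (7, 23), (7, 24), (7, 25), (7, 26), (7, 27), (7, 28), (7, 29), (7, 30), (7, 31), (11, 0), (11, 3), (11, 4), (11, 7), (11, 8), (11, 11), (11, 12), (11, 15), (11, 16), (11, 19), (11, 20), (11, 23), (11, 24), (11, 27), (11, 28), (11, 31), (14, 1), (14, 2), (14, 5), (14, 6), (14, 9), (14, 10), (14, 13), (14, 14), (14, 17), (14, 18), (14, 21), (14, 22), (14, 25), (14, 26), (14, 29), (14, 30), (17, 1), (17, 2), (17, 5), (17, 6), (17, 9), (17, 10), (17, 13), (17, 14), (17, 17), (17, 18), (17, 21), (17, 22), (17, 25), (17, 26), (17, 29), (17, 30), (20, 0), (20, 3), (20, 4), (20, 7), (20, 8), (20, 11), (20, 12), (20, 15), (20, 16), (20, 19), (20, 20), (20, 23), (20, 24), (20, 27), (20, 28), (20, 31), (24, 0), (24, 1), (24, 2), (24, 3), (24, 4), (24, 5), (24, 6), (24, 7), (24, 8), (24, 9), (24, 10), (24, 11), (24, 12), (24, 13), (24, 14), (24, 15), (24, 16), (24, 17), (24, 18), (24, 19), (24, 20), (24, 21), (24, 22), (24, 23), (24, 24), (24, 25), (24, 26), (24, 27), (24, 28), (24, 29), (24, 30), (24, 31)]
Holes: [(7, 0), (7, 1), (7, 2), (7, 3), (7, 4), (7, 5), (7, 6), (7, 7), (7, 8), (7, 9), (7, 10), (7, 11), (7, 12), (7, 13), (7, 14), (7, 15), (7, 16), (7, 17), (7, 18), (7, 19), (7, 20), (7, 21), (7, 22), (7, 23), (7, 24), (7, 25), (7, 26), (7, 27), (7, 28), (7, 29), (7, 30), (7, 31), (11, 0), (11, 3), (11, 4), (11, 7), (11, 8), (11, 11), (11, 12), (11, 15), (11, 16), (11, 19), (11, 20), (11, 23), (11, 24), (11, 27), (11, 28), (11, 31), (14, 1), (14, 2), (14, 5), (14, 6), (14, 9), (14, 10), (14, 13), (14, 14), (14, 17), (14, 18), (14, 21), (14, 22), (14, 25), (14, 26), (14, 29), (14, 30), (17, 1), (17, 2), (17, 5), (17, 6), (17, 9), (17, 10), (17, 13), (17, 14), (17, 17), (17, 18), (17, 21), (17, 22), (17, 25), (17, 26), (17, 29), (17, 30), (20, 0), (20, 3), (20, 4), (20, 7), (20, 8), (20, 11), (20, 12), (20, 15), (20, 16), (20, 19), (20, 20), (20, 23), (20, 24), (20, 27), (20, 28), (20, 31), (24, 0), (24, 1), (24, 2), (24, 3), (24, 4), (24, 5), (24, 6), (24, 7), (24, 8), (24, 9), (24, 10), (24, 11), (24, 12), (24, 13), (24, 14), (24, 15), (24, 16), (24, 17), (24, 18), (24, 19), (24, 20), (24, 21), (24, 22), (24, 23), (24, 24), (24, 25), (24, 26), (24, 27), (24, 28), (24, 29), (24, 30), (24, 31)]

Answer: no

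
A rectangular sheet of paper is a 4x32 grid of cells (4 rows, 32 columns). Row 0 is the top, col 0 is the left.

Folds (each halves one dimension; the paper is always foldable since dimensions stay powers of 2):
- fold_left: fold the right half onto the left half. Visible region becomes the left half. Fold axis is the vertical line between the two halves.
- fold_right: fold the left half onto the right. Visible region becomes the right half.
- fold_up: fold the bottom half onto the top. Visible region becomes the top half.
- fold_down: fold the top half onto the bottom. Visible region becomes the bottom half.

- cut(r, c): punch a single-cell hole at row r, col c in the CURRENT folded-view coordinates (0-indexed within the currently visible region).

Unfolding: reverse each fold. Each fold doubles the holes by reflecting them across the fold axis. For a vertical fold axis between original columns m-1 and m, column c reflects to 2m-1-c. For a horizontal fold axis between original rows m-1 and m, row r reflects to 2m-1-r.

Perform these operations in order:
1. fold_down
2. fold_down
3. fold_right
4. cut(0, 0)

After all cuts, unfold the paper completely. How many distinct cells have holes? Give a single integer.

Op 1 fold_down: fold axis h@2; visible region now rows[2,4) x cols[0,32) = 2x32
Op 2 fold_down: fold axis h@3; visible region now rows[3,4) x cols[0,32) = 1x32
Op 3 fold_right: fold axis v@16; visible region now rows[3,4) x cols[16,32) = 1x16
Op 4 cut(0, 0): punch at orig (3,16); cuts so far [(3, 16)]; region rows[3,4) x cols[16,32) = 1x16
Unfold 1 (reflect across v@16): 2 holes -> [(3, 15), (3, 16)]
Unfold 2 (reflect across h@3): 4 holes -> [(2, 15), (2, 16), (3, 15), (3, 16)]
Unfold 3 (reflect across h@2): 8 holes -> [(0, 15), (0, 16), (1, 15), (1, 16), (2, 15), (2, 16), (3, 15), (3, 16)]

Answer: 8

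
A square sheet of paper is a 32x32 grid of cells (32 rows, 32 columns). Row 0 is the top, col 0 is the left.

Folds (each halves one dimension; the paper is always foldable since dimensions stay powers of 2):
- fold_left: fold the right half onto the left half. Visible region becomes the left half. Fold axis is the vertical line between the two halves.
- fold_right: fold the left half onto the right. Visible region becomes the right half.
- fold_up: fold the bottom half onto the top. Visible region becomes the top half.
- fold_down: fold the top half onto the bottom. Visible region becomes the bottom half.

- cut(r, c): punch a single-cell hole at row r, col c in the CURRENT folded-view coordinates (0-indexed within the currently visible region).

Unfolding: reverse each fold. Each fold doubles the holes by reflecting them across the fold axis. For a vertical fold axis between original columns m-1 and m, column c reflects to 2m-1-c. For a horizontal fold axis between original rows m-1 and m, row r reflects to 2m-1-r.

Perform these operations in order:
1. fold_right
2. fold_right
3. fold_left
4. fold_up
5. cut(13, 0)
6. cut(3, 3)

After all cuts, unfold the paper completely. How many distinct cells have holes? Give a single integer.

Answer: 32

Derivation:
Op 1 fold_right: fold axis v@16; visible region now rows[0,32) x cols[16,32) = 32x16
Op 2 fold_right: fold axis v@24; visible region now rows[0,32) x cols[24,32) = 32x8
Op 3 fold_left: fold axis v@28; visible region now rows[0,32) x cols[24,28) = 32x4
Op 4 fold_up: fold axis h@16; visible region now rows[0,16) x cols[24,28) = 16x4
Op 5 cut(13, 0): punch at orig (13,24); cuts so far [(13, 24)]; region rows[0,16) x cols[24,28) = 16x4
Op 6 cut(3, 3): punch at orig (3,27); cuts so far [(3, 27), (13, 24)]; region rows[0,16) x cols[24,28) = 16x4
Unfold 1 (reflect across h@16): 4 holes -> [(3, 27), (13, 24), (18, 24), (28, 27)]
Unfold 2 (reflect across v@28): 8 holes -> [(3, 27), (3, 28), (13, 24), (13, 31), (18, 24), (18, 31), (28, 27), (28, 28)]
Unfold 3 (reflect across v@24): 16 holes -> [(3, 19), (3, 20), (3, 27), (3, 28), (13, 16), (13, 23), (13, 24), (13, 31), (18, 16), (18, 23), (18, 24), (18, 31), (28, 19), (28, 20), (28, 27), (28, 28)]
Unfold 4 (reflect across v@16): 32 holes -> [(3, 3), (3, 4), (3, 11), (3, 12), (3, 19), (3, 20), (3, 27), (3, 28), (13, 0), (13, 7), (13, 8), (13, 15), (13, 16), (13, 23), (13, 24), (13, 31), (18, 0), (18, 7), (18, 8), (18, 15), (18, 16), (18, 23), (18, 24), (18, 31), (28, 3), (28, 4), (28, 11), (28, 12), (28, 19), (28, 20), (28, 27), (28, 28)]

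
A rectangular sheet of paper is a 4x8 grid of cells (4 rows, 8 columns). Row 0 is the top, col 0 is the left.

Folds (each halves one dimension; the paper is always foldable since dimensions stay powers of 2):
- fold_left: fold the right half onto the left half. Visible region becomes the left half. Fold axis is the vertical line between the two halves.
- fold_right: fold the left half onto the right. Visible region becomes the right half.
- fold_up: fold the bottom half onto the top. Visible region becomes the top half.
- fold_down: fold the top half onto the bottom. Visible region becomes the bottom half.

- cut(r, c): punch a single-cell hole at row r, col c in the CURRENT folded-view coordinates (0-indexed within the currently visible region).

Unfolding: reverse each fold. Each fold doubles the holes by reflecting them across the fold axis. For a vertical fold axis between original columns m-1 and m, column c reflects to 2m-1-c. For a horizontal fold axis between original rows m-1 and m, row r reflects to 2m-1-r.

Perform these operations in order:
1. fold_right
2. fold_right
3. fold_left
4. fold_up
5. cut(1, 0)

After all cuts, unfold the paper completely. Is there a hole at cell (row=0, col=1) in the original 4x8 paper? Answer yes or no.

Answer: no

Derivation:
Op 1 fold_right: fold axis v@4; visible region now rows[0,4) x cols[4,8) = 4x4
Op 2 fold_right: fold axis v@6; visible region now rows[0,4) x cols[6,8) = 4x2
Op 3 fold_left: fold axis v@7; visible region now rows[0,4) x cols[6,7) = 4x1
Op 4 fold_up: fold axis h@2; visible region now rows[0,2) x cols[6,7) = 2x1
Op 5 cut(1, 0): punch at orig (1,6); cuts so far [(1, 6)]; region rows[0,2) x cols[6,7) = 2x1
Unfold 1 (reflect across h@2): 2 holes -> [(1, 6), (2, 6)]
Unfold 2 (reflect across v@7): 4 holes -> [(1, 6), (1, 7), (2, 6), (2, 7)]
Unfold 3 (reflect across v@6): 8 holes -> [(1, 4), (1, 5), (1, 6), (1, 7), (2, 4), (2, 5), (2, 6), (2, 7)]
Unfold 4 (reflect across v@4): 16 holes -> [(1, 0), (1, 1), (1, 2), (1, 3), (1, 4), (1, 5), (1, 6), (1, 7), (2, 0), (2, 1), (2, 2), (2, 3), (2, 4), (2, 5), (2, 6), (2, 7)]
Holes: [(1, 0), (1, 1), (1, 2), (1, 3), (1, 4), (1, 5), (1, 6), (1, 7), (2, 0), (2, 1), (2, 2), (2, 3), (2, 4), (2, 5), (2, 6), (2, 7)]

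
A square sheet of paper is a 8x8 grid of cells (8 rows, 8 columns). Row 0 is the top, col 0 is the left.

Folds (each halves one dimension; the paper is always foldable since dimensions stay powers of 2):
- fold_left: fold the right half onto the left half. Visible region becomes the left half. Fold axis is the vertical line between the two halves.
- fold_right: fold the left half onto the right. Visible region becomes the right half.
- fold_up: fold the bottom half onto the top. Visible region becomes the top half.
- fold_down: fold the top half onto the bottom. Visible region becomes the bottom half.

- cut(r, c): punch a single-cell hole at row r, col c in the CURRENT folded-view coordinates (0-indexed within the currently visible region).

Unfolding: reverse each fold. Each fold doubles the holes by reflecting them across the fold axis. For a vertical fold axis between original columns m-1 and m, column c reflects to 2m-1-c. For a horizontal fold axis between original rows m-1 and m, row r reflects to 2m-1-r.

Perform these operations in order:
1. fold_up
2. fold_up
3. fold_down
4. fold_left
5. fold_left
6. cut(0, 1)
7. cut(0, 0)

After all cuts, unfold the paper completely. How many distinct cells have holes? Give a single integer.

Op 1 fold_up: fold axis h@4; visible region now rows[0,4) x cols[0,8) = 4x8
Op 2 fold_up: fold axis h@2; visible region now rows[0,2) x cols[0,8) = 2x8
Op 3 fold_down: fold axis h@1; visible region now rows[1,2) x cols[0,8) = 1x8
Op 4 fold_left: fold axis v@4; visible region now rows[1,2) x cols[0,4) = 1x4
Op 5 fold_left: fold axis v@2; visible region now rows[1,2) x cols[0,2) = 1x2
Op 6 cut(0, 1): punch at orig (1,1); cuts so far [(1, 1)]; region rows[1,2) x cols[0,2) = 1x2
Op 7 cut(0, 0): punch at orig (1,0); cuts so far [(1, 0), (1, 1)]; region rows[1,2) x cols[0,2) = 1x2
Unfold 1 (reflect across v@2): 4 holes -> [(1, 0), (1, 1), (1, 2), (1, 3)]
Unfold 2 (reflect across v@4): 8 holes -> [(1, 0), (1, 1), (1, 2), (1, 3), (1, 4), (1, 5), (1, 6), (1, 7)]
Unfold 3 (reflect across h@1): 16 holes -> [(0, 0), (0, 1), (0, 2), (0, 3), (0, 4), (0, 5), (0, 6), (0, 7), (1, 0), (1, 1), (1, 2), (1, 3), (1, 4), (1, 5), (1, 6), (1, 7)]
Unfold 4 (reflect across h@2): 32 holes -> [(0, 0), (0, 1), (0, 2), (0, 3), (0, 4), (0, 5), (0, 6), (0, 7), (1, 0), (1, 1), (1, 2), (1, 3), (1, 4), (1, 5), (1, 6), (1, 7), (2, 0), (2, 1), (2, 2), (2, 3), (2, 4), (2, 5), (2, 6), (2, 7), (3, 0), (3, 1), (3, 2), (3, 3), (3, 4), (3, 5), (3, 6), (3, 7)]
Unfold 5 (reflect across h@4): 64 holes -> [(0, 0), (0, 1), (0, 2), (0, 3), (0, 4), (0, 5), (0, 6), (0, 7), (1, 0), (1, 1), (1, 2), (1, 3), (1, 4), (1, 5), (1, 6), (1, 7), (2, 0), (2, 1), (2, 2), (2, 3), (2, 4), (2, 5), (2, 6), (2, 7), (3, 0), (3, 1), (3, 2), (3, 3), (3, 4), (3, 5), (3, 6), (3, 7), (4, 0), (4, 1), (4, 2), (4, 3), (4, 4), (4, 5), (4, 6), (4, 7), (5, 0), (5, 1), (5, 2), (5, 3), (5, 4), (5, 5), (5, 6), (5, 7), (6, 0), (6, 1), (6, 2), (6, 3), (6, 4), (6, 5), (6, 6), (6, 7), (7, 0), (7, 1), (7, 2), (7, 3), (7, 4), (7, 5), (7, 6), (7, 7)]

Answer: 64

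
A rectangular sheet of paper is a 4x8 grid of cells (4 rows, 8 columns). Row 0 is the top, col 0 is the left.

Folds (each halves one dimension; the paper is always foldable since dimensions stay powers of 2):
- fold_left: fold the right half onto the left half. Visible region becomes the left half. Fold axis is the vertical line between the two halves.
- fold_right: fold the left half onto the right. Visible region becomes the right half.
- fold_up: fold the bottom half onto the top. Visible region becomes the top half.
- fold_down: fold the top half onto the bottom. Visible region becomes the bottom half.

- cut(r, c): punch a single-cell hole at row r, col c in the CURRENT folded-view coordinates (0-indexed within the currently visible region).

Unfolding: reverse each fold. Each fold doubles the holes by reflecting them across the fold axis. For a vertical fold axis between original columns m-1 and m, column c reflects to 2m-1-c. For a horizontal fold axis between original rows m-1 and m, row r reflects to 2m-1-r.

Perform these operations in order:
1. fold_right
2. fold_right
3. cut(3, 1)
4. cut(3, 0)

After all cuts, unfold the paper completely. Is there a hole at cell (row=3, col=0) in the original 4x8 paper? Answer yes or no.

Op 1 fold_right: fold axis v@4; visible region now rows[0,4) x cols[4,8) = 4x4
Op 2 fold_right: fold axis v@6; visible region now rows[0,4) x cols[6,8) = 4x2
Op 3 cut(3, 1): punch at orig (3,7); cuts so far [(3, 7)]; region rows[0,4) x cols[6,8) = 4x2
Op 4 cut(3, 0): punch at orig (3,6); cuts so far [(3, 6), (3, 7)]; region rows[0,4) x cols[6,8) = 4x2
Unfold 1 (reflect across v@6): 4 holes -> [(3, 4), (3, 5), (3, 6), (3, 7)]
Unfold 2 (reflect across v@4): 8 holes -> [(3, 0), (3, 1), (3, 2), (3, 3), (3, 4), (3, 5), (3, 6), (3, 7)]
Holes: [(3, 0), (3, 1), (3, 2), (3, 3), (3, 4), (3, 5), (3, 6), (3, 7)]

Answer: yes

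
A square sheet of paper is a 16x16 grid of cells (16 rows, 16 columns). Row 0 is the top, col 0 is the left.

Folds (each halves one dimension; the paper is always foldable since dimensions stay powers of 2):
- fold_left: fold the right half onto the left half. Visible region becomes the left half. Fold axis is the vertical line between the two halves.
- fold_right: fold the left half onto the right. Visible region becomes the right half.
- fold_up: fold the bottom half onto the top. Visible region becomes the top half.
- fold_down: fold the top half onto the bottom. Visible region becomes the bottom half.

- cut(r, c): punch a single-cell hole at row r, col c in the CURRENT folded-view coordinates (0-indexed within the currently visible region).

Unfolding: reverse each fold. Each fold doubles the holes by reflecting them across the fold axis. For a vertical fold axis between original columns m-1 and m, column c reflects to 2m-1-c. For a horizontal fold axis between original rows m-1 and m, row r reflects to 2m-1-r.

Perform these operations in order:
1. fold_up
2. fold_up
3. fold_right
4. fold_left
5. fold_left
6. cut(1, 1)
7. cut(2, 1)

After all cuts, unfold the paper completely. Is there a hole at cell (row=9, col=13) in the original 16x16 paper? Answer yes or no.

Op 1 fold_up: fold axis h@8; visible region now rows[0,8) x cols[0,16) = 8x16
Op 2 fold_up: fold axis h@4; visible region now rows[0,4) x cols[0,16) = 4x16
Op 3 fold_right: fold axis v@8; visible region now rows[0,4) x cols[8,16) = 4x8
Op 4 fold_left: fold axis v@12; visible region now rows[0,4) x cols[8,12) = 4x4
Op 5 fold_left: fold axis v@10; visible region now rows[0,4) x cols[8,10) = 4x2
Op 6 cut(1, 1): punch at orig (1,9); cuts so far [(1, 9)]; region rows[0,4) x cols[8,10) = 4x2
Op 7 cut(2, 1): punch at orig (2,9); cuts so far [(1, 9), (2, 9)]; region rows[0,4) x cols[8,10) = 4x2
Unfold 1 (reflect across v@10): 4 holes -> [(1, 9), (1, 10), (2, 9), (2, 10)]
Unfold 2 (reflect across v@12): 8 holes -> [(1, 9), (1, 10), (1, 13), (1, 14), (2, 9), (2, 10), (2, 13), (2, 14)]
Unfold 3 (reflect across v@8): 16 holes -> [(1, 1), (1, 2), (1, 5), (1, 6), (1, 9), (1, 10), (1, 13), (1, 14), (2, 1), (2, 2), (2, 5), (2, 6), (2, 9), (2, 10), (2, 13), (2, 14)]
Unfold 4 (reflect across h@4): 32 holes -> [(1, 1), (1, 2), (1, 5), (1, 6), (1, 9), (1, 10), (1, 13), (1, 14), (2, 1), (2, 2), (2, 5), (2, 6), (2, 9), (2, 10), (2, 13), (2, 14), (5, 1), (5, 2), (5, 5), (5, 6), (5, 9), (5, 10), (5, 13), (5, 14), (6, 1), (6, 2), (6, 5), (6, 6), (6, 9), (6, 10), (6, 13), (6, 14)]
Unfold 5 (reflect across h@8): 64 holes -> [(1, 1), (1, 2), (1, 5), (1, 6), (1, 9), (1, 10), (1, 13), (1, 14), (2, 1), (2, 2), (2, 5), (2, 6), (2, 9), (2, 10), (2, 13), (2, 14), (5, 1), (5, 2), (5, 5), (5, 6), (5, 9), (5, 10), (5, 13), (5, 14), (6, 1), (6, 2), (6, 5), (6, 6), (6, 9), (6, 10), (6, 13), (6, 14), (9, 1), (9, 2), (9, 5), (9, 6), (9, 9), (9, 10), (9, 13), (9, 14), (10, 1), (10, 2), (10, 5), (10, 6), (10, 9), (10, 10), (10, 13), (10, 14), (13, 1), (13, 2), (13, 5), (13, 6), (13, 9), (13, 10), (13, 13), (13, 14), (14, 1), (14, 2), (14, 5), (14, 6), (14, 9), (14, 10), (14, 13), (14, 14)]
Holes: [(1, 1), (1, 2), (1, 5), (1, 6), (1, 9), (1, 10), (1, 13), (1, 14), (2, 1), (2, 2), (2, 5), (2, 6), (2, 9), (2, 10), (2, 13), (2, 14), (5, 1), (5, 2), (5, 5), (5, 6), (5, 9), (5, 10), (5, 13), (5, 14), (6, 1), (6, 2), (6, 5), (6, 6), (6, 9), (6, 10), (6, 13), (6, 14), (9, 1), (9, 2), (9, 5), (9, 6), (9, 9), (9, 10), (9, 13), (9, 14), (10, 1), (10, 2), (10, 5), (10, 6), (10, 9), (10, 10), (10, 13), (10, 14), (13, 1), (13, 2), (13, 5), (13, 6), (13, 9), (13, 10), (13, 13), (13, 14), (14, 1), (14, 2), (14, 5), (14, 6), (14, 9), (14, 10), (14, 13), (14, 14)]

Answer: yes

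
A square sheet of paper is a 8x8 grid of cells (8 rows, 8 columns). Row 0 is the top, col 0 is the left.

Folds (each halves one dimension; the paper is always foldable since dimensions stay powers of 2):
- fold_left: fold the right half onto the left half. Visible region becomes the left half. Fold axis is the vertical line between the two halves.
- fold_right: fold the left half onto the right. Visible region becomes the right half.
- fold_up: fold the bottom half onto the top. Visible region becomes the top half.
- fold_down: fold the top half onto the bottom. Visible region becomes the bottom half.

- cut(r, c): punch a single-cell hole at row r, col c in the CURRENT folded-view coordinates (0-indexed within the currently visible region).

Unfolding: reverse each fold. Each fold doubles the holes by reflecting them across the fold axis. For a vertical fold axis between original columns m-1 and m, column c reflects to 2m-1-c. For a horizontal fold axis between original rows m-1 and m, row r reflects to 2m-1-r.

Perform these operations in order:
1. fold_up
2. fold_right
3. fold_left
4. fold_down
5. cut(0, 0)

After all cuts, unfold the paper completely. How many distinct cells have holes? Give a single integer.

Answer: 16

Derivation:
Op 1 fold_up: fold axis h@4; visible region now rows[0,4) x cols[0,8) = 4x8
Op 2 fold_right: fold axis v@4; visible region now rows[0,4) x cols[4,8) = 4x4
Op 3 fold_left: fold axis v@6; visible region now rows[0,4) x cols[4,6) = 4x2
Op 4 fold_down: fold axis h@2; visible region now rows[2,4) x cols[4,6) = 2x2
Op 5 cut(0, 0): punch at orig (2,4); cuts so far [(2, 4)]; region rows[2,4) x cols[4,6) = 2x2
Unfold 1 (reflect across h@2): 2 holes -> [(1, 4), (2, 4)]
Unfold 2 (reflect across v@6): 4 holes -> [(1, 4), (1, 7), (2, 4), (2, 7)]
Unfold 3 (reflect across v@4): 8 holes -> [(1, 0), (1, 3), (1, 4), (1, 7), (2, 0), (2, 3), (2, 4), (2, 7)]
Unfold 4 (reflect across h@4): 16 holes -> [(1, 0), (1, 3), (1, 4), (1, 7), (2, 0), (2, 3), (2, 4), (2, 7), (5, 0), (5, 3), (5, 4), (5, 7), (6, 0), (6, 3), (6, 4), (6, 7)]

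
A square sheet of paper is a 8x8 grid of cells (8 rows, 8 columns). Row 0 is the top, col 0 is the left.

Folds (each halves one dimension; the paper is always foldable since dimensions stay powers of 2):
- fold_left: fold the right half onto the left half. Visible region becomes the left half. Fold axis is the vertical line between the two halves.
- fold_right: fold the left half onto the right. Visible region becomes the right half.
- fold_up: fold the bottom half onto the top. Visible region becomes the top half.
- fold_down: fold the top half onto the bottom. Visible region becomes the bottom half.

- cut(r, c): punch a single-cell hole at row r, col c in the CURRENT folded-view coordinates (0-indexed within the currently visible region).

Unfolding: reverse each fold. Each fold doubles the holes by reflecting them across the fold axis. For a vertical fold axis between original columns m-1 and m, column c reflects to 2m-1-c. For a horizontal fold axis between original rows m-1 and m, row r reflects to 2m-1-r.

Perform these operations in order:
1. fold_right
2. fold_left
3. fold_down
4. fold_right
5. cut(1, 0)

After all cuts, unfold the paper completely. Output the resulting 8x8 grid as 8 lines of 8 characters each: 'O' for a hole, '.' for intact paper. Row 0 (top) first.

Op 1 fold_right: fold axis v@4; visible region now rows[0,8) x cols[4,8) = 8x4
Op 2 fold_left: fold axis v@6; visible region now rows[0,8) x cols[4,6) = 8x2
Op 3 fold_down: fold axis h@4; visible region now rows[4,8) x cols[4,6) = 4x2
Op 4 fold_right: fold axis v@5; visible region now rows[4,8) x cols[5,6) = 4x1
Op 5 cut(1, 0): punch at orig (5,5); cuts so far [(5, 5)]; region rows[4,8) x cols[5,6) = 4x1
Unfold 1 (reflect across v@5): 2 holes -> [(5, 4), (5, 5)]
Unfold 2 (reflect across h@4): 4 holes -> [(2, 4), (2, 5), (5, 4), (5, 5)]
Unfold 3 (reflect across v@6): 8 holes -> [(2, 4), (2, 5), (2, 6), (2, 7), (5, 4), (5, 5), (5, 6), (5, 7)]
Unfold 4 (reflect across v@4): 16 holes -> [(2, 0), (2, 1), (2, 2), (2, 3), (2, 4), (2, 5), (2, 6), (2, 7), (5, 0), (5, 1), (5, 2), (5, 3), (5, 4), (5, 5), (5, 6), (5, 7)]

Answer: ........
........
OOOOOOOO
........
........
OOOOOOOO
........
........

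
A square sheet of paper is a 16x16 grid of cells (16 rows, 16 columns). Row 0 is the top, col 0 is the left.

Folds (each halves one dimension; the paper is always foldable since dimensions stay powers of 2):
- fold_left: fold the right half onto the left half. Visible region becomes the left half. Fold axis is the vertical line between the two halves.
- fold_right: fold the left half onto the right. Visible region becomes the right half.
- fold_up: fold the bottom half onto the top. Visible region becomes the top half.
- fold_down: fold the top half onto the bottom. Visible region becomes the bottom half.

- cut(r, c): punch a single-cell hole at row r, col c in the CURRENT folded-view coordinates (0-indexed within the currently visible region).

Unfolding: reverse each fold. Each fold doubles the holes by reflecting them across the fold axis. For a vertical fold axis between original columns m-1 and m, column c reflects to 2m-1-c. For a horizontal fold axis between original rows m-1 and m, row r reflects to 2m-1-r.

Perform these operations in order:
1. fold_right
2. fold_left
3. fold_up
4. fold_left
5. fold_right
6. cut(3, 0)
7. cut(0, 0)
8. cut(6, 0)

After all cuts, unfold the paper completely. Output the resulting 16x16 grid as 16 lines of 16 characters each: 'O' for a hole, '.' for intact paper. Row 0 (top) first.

Op 1 fold_right: fold axis v@8; visible region now rows[0,16) x cols[8,16) = 16x8
Op 2 fold_left: fold axis v@12; visible region now rows[0,16) x cols[8,12) = 16x4
Op 3 fold_up: fold axis h@8; visible region now rows[0,8) x cols[8,12) = 8x4
Op 4 fold_left: fold axis v@10; visible region now rows[0,8) x cols[8,10) = 8x2
Op 5 fold_right: fold axis v@9; visible region now rows[0,8) x cols[9,10) = 8x1
Op 6 cut(3, 0): punch at orig (3,9); cuts so far [(3, 9)]; region rows[0,8) x cols[9,10) = 8x1
Op 7 cut(0, 0): punch at orig (0,9); cuts so far [(0, 9), (3, 9)]; region rows[0,8) x cols[9,10) = 8x1
Op 8 cut(6, 0): punch at orig (6,9); cuts so far [(0, 9), (3, 9), (6, 9)]; region rows[0,8) x cols[9,10) = 8x1
Unfold 1 (reflect across v@9): 6 holes -> [(0, 8), (0, 9), (3, 8), (3, 9), (6, 8), (6, 9)]
Unfold 2 (reflect across v@10): 12 holes -> [(0, 8), (0, 9), (0, 10), (0, 11), (3, 8), (3, 9), (3, 10), (3, 11), (6, 8), (6, 9), (6, 10), (6, 11)]
Unfold 3 (reflect across h@8): 24 holes -> [(0, 8), (0, 9), (0, 10), (0, 11), (3, 8), (3, 9), (3, 10), (3, 11), (6, 8), (6, 9), (6, 10), (6, 11), (9, 8), (9, 9), (9, 10), (9, 11), (12, 8), (12, 9), (12, 10), (12, 11), (15, 8), (15, 9), (15, 10), (15, 11)]
Unfold 4 (reflect across v@12): 48 holes -> [(0, 8), (0, 9), (0, 10), (0, 11), (0, 12), (0, 13), (0, 14), (0, 15), (3, 8), (3, 9), (3, 10), (3, 11), (3, 12), (3, 13), (3, 14), (3, 15), (6, 8), (6, 9), (6, 10), (6, 11), (6, 12), (6, 13), (6, 14), (6, 15), (9, 8), (9, 9), (9, 10), (9, 11), (9, 12), (9, 13), (9, 14), (9, 15), (12, 8), (12, 9), (12, 10), (12, 11), (12, 12), (12, 13), (12, 14), (12, 15), (15, 8), (15, 9), (15, 10), (15, 11), (15, 12), (15, 13), (15, 14), (15, 15)]
Unfold 5 (reflect across v@8): 96 holes -> [(0, 0), (0, 1), (0, 2), (0, 3), (0, 4), (0, 5), (0, 6), (0, 7), (0, 8), (0, 9), (0, 10), (0, 11), (0, 12), (0, 13), (0, 14), (0, 15), (3, 0), (3, 1), (3, 2), (3, 3), (3, 4), (3, 5), (3, 6), (3, 7), (3, 8), (3, 9), (3, 10), (3, 11), (3, 12), (3, 13), (3, 14), (3, 15), (6, 0), (6, 1), (6, 2), (6, 3), (6, 4), (6, 5), (6, 6), (6, 7), (6, 8), (6, 9), (6, 10), (6, 11), (6, 12), (6, 13), (6, 14), (6, 15), (9, 0), (9, 1), (9, 2), (9, 3), (9, 4), (9, 5), (9, 6), (9, 7), (9, 8), (9, 9), (9, 10), (9, 11), (9, 12), (9, 13), (9, 14), (9, 15), (12, 0), (12, 1), (12, 2), (12, 3), (12, 4), (12, 5), (12, 6), (12, 7), (12, 8), (12, 9), (12, 10), (12, 11), (12, 12), (12, 13), (12, 14), (12, 15), (15, 0), (15, 1), (15, 2), (15, 3), (15, 4), (15, 5), (15, 6), (15, 7), (15, 8), (15, 9), (15, 10), (15, 11), (15, 12), (15, 13), (15, 14), (15, 15)]

Answer: OOOOOOOOOOOOOOOO
................
................
OOOOOOOOOOOOOOOO
................
................
OOOOOOOOOOOOOOOO
................
................
OOOOOOOOOOOOOOOO
................
................
OOOOOOOOOOOOOOOO
................
................
OOOOOOOOOOOOOOOO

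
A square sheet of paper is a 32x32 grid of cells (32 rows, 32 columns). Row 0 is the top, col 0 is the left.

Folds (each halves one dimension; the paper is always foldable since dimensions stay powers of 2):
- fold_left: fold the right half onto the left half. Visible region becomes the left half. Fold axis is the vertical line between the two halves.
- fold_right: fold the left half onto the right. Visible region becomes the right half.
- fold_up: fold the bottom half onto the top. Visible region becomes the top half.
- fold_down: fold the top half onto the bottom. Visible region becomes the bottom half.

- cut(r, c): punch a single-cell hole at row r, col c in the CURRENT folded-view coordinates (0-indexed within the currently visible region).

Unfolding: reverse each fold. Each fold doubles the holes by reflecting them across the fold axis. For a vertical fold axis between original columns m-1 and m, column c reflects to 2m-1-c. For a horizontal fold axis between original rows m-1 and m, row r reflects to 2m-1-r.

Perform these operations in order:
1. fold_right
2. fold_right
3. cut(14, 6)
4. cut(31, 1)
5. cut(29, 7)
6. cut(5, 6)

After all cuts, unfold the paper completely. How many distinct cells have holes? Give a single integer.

Op 1 fold_right: fold axis v@16; visible region now rows[0,32) x cols[16,32) = 32x16
Op 2 fold_right: fold axis v@24; visible region now rows[0,32) x cols[24,32) = 32x8
Op 3 cut(14, 6): punch at orig (14,30); cuts so far [(14, 30)]; region rows[0,32) x cols[24,32) = 32x8
Op 4 cut(31, 1): punch at orig (31,25); cuts so far [(14, 30), (31, 25)]; region rows[0,32) x cols[24,32) = 32x8
Op 5 cut(29, 7): punch at orig (29,31); cuts so far [(14, 30), (29, 31), (31, 25)]; region rows[0,32) x cols[24,32) = 32x8
Op 6 cut(5, 6): punch at orig (5,30); cuts so far [(5, 30), (14, 30), (29, 31), (31, 25)]; region rows[0,32) x cols[24,32) = 32x8
Unfold 1 (reflect across v@24): 8 holes -> [(5, 17), (5, 30), (14, 17), (14, 30), (29, 16), (29, 31), (31, 22), (31, 25)]
Unfold 2 (reflect across v@16): 16 holes -> [(5, 1), (5, 14), (5, 17), (5, 30), (14, 1), (14, 14), (14, 17), (14, 30), (29, 0), (29, 15), (29, 16), (29, 31), (31, 6), (31, 9), (31, 22), (31, 25)]

Answer: 16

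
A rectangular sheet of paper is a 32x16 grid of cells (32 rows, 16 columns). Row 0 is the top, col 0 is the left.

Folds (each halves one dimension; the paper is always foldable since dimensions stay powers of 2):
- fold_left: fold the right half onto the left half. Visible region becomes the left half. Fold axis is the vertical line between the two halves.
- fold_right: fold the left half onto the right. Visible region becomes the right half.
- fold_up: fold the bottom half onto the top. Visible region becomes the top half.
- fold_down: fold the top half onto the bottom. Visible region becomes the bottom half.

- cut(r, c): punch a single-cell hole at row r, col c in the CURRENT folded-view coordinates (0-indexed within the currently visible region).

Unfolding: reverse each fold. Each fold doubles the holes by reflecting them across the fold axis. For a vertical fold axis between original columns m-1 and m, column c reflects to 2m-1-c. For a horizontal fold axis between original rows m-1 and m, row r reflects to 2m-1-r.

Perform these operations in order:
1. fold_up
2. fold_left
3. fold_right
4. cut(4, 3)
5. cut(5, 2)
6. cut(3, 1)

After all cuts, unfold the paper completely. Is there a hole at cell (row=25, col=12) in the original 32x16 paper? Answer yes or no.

Op 1 fold_up: fold axis h@16; visible region now rows[0,16) x cols[0,16) = 16x16
Op 2 fold_left: fold axis v@8; visible region now rows[0,16) x cols[0,8) = 16x8
Op 3 fold_right: fold axis v@4; visible region now rows[0,16) x cols[4,8) = 16x4
Op 4 cut(4, 3): punch at orig (4,7); cuts so far [(4, 7)]; region rows[0,16) x cols[4,8) = 16x4
Op 5 cut(5, 2): punch at orig (5,6); cuts so far [(4, 7), (5, 6)]; region rows[0,16) x cols[4,8) = 16x4
Op 6 cut(3, 1): punch at orig (3,5); cuts so far [(3, 5), (4, 7), (5, 6)]; region rows[0,16) x cols[4,8) = 16x4
Unfold 1 (reflect across v@4): 6 holes -> [(3, 2), (3, 5), (4, 0), (4, 7), (5, 1), (5, 6)]
Unfold 2 (reflect across v@8): 12 holes -> [(3, 2), (3, 5), (3, 10), (3, 13), (4, 0), (4, 7), (4, 8), (4, 15), (5, 1), (5, 6), (5, 9), (5, 14)]
Unfold 3 (reflect across h@16): 24 holes -> [(3, 2), (3, 5), (3, 10), (3, 13), (4, 0), (4, 7), (4, 8), (4, 15), (5, 1), (5, 6), (5, 9), (5, 14), (26, 1), (26, 6), (26, 9), (26, 14), (27, 0), (27, 7), (27, 8), (27, 15), (28, 2), (28, 5), (28, 10), (28, 13)]
Holes: [(3, 2), (3, 5), (3, 10), (3, 13), (4, 0), (4, 7), (4, 8), (4, 15), (5, 1), (5, 6), (5, 9), (5, 14), (26, 1), (26, 6), (26, 9), (26, 14), (27, 0), (27, 7), (27, 8), (27, 15), (28, 2), (28, 5), (28, 10), (28, 13)]

Answer: no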